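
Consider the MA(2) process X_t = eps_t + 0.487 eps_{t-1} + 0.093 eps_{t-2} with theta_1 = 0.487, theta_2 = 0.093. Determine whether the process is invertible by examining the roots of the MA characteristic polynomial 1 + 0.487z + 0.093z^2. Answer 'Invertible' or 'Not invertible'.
\text{Invertible}

The MA(q) characteristic polynomial is P(z) = 1 + 0.487z + 0.093z^2.
Invertibility requires all roots to lie outside the unit circle, i.e. |z| > 1 for every root.
Set 1 + (0.487) z + (0.093) z^2 = 0, i.e. a z^2 + b z + c = 0 with a = 0.093, b = 0.487, c = 1.
Discriminant D = b^2 - 4ac = (0.487)^2 - 4*(0.093)*1 = 0.237169 - (0.372) = -0.134831.
D < 0, so the roots are the complex-conjugate pair z = (-b +/- i sqrt(-D)) / (2a) = -2.6183 +/- 1.9742i.
For a conjugate pair |z|^2 = z * conj(z) = (product of roots) = c/a = 1/(0.093) = 10.752688, so |z| = sqrt(10.752688) = 3.2791 for both roots.
Moduli of all roots: 3.2791, 3.2791.
All moduli strictly greater than 1? Yes.
Verdict: Invertible.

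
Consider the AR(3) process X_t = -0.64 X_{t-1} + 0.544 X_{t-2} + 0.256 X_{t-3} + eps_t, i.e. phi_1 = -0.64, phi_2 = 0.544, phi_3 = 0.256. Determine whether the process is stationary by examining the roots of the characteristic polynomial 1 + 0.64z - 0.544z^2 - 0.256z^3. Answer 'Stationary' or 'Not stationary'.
\text{Stationary}

The AR(p) characteristic polynomial is P(z) = 1 + 0.64z - 0.544z^2 - 0.256z^3.
Stationarity requires all roots to lie outside the unit circle, i.e. |z| > 1 for every root.
Degree 3: look for a simple real root z0 first, then factor out (1 - z/z0) and solve the remaining quadratic.
Testing z0 = -2.5: P(-2.5) = 1 + (0.64)(-2.5) + (-0.544)(-2.5)^2 + (-0.256)(-2.5)^3
  = 1 + (-1.6) + (-3.4) + (4) = 0.  So z_0 = -2.5 is a root, |z_0| = 2.5.
Divide out the factor (1 + 0.4 z) = (1 - z/z0) (since 1/z0 = -0.4):
  P(z) = (1 + 0.4 z)(1 + (0.24) z + (-0.64) z^2)
  [check: z-coef 0.24 - (-0.4) = 0.64; z^2-coef -0.64 - (-0.4)(0.24) = -0.544; z^3-coef -(-0.4)(-0.64) = -0.256.]
Remaining roots from the quadratic factor 1 + (0.24) z + (-0.64) z^2:
  Set 1 + (0.24) z + (-0.64) z^2 = 0, i.e. a z^2 + b z + c = 0 with a = -0.64, b = 0.24, c = 1.
  Discriminant D = b^2 - 4ac = (0.24)^2 - 4*(-0.64)*1 = 0.0576 - (-2.56) = 2.6176.
  D >= 0, so the roots are real: z = (-b +/- sqrt(D)) / (2a) = (-0.24 +/- 1.6179) / (-1.28).
    z_1 = (-0.24 + 1.6179) / (-1.28) = -1.0765,   |z_1| = 1.0765.
    z_2 = (-0.24 - 1.6179) / (-1.28) = 1.4515,   |z_2| = 1.4515.
Moduli of all roots: 2.5000, 1.0765, 1.4515.
All moduli strictly greater than 1? Yes.
Verdict: Stationary.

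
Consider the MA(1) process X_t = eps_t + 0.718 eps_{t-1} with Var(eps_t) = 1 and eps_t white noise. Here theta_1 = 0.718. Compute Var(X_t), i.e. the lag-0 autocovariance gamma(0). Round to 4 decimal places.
\gamma(0) = 1.5155

For an MA(q) process X_t = eps_t + sum_i theta_i eps_{t-i} with
Var(eps_t) = sigma^2, the variance is
  gamma(0) = sigma^2 * (1 + sum_i theta_i^2).
  sum_i theta_i^2 = (0.718)^2 = 0.515524.
  gamma(0) = 1 * (1 + 0.515524) = 1 * 1.515524 = 1.515524, which rounds to 1.5155.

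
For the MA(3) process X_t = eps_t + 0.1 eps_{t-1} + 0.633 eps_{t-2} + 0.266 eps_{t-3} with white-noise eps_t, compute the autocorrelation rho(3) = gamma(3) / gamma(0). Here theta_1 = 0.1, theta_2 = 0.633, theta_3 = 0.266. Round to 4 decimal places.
\rho(3) = 0.1796

For an MA(q) process with theta_0 = 1, the autocovariance is
  gamma(k) = sigma^2 * sum_{i=0..q-k} theta_i * theta_{i+k},
and rho(k) = gamma(k) / gamma(0). Sigma^2 cancels.
  numerator   = (1)*(0.266) = 0.266.
  denominator = (1)^2 + (0.1)^2 + (0.633)^2 + (0.266)^2 = 1.481445.
  rho(3) = 0.266 / 1.481445 = 0.1796.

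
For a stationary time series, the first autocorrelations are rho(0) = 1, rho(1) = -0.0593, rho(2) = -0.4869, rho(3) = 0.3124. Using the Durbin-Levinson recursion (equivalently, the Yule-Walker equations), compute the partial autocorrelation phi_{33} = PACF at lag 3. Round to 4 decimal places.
\phi_{33} = 0.3180

The PACF at lag k is phi_{kk}, the last component of the solution
to the Yule-Walker system G_k phi = r_k where
  (G_k)_{ij} = rho(|i - j|), (r_k)_i = rho(i), i,j = 1..k.
Equivalently, Durbin-Levinson gives phi_{kk} iteratively:
  phi_{11} = rho(1)
  phi_{kk} = [rho(k) - sum_{j=1..k-1} phi_{k-1,j} rho(k-j)]
            / [1 - sum_{j=1..k-1} phi_{k-1,j} rho(j)],
  phi_{k,j} = phi_{k-1,j} - phi_{kk} phi_{k-1,k-j},  j = 1..k-1.
Step k = 1:
  phi_11 = rho(1) = -0.0593.
Step k = 2:
  phi_22 = [rho(2) - phi_11 rho(1)] / [1 - phi_11 rho(1)] = [-0.4869 - (-0.0593)(-0.0593)] / [1 - (-0.0593)(-0.0593)]
         = -0.49041649 / 0.99648351 = -0.492147.
  Update: phi_21 = phi_11 - phi_22 phi_11 = -0.0593 - (-0.492147)(-0.0593) = -0.088484.
Step k = 3:
  phi_33 = [rho(3) - phi_21 rho(2) - phi_22 rho(1)] / [1 - phi_21 rho(1) - phi_22 rho(2)]
    numerator   = 0.3124 - (-0.088484)(-0.4869) - (-0.492147)(-0.0593) = 0.24013266
    denominator = 1 - (-0.088484)(-0.0593) - (-0.492147)(-0.4869) = 0.75512645
  phi_33 = 0.24013266 / 0.75512645 = 0.318.
Therefore phi_{33} = 0.3180.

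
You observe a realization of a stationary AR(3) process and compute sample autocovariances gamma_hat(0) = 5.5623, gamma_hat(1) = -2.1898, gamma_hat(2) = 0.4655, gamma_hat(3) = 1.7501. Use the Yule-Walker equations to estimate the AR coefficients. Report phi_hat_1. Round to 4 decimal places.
\hat\phi_{1} = -0.3950

The Yule-Walker equations for an AR(p) process read, in matrix form,
  Gamma_p phi = r_p,   with   (Gamma_p)_{ij} = gamma(|i - j|),
                       (r_p)_i = gamma(i),   i,j = 1..p.
Substitute the sample gammas (Toeplitz matrix and right-hand side of size 3):
  Gamma_p = [[5.5623, -2.1898, 0.4655], [-2.1898, 5.5623, -2.1898], [0.4655, -2.1898, 5.5623]]
  r_p     = [-2.1898, 0.4655, 1.7501]
Written out (R1..R3):
  (R1) 5.5623 phi_1 - 2.1898 phi_2 + 0.4655 phi_3 = -2.1898
  (R2) -2.1898 phi_1 + 5.5623 phi_2 - 2.1898 phi_3 = 0.4655
  (R3) 0.4655 phi_1 - 2.1898 phi_2 + 5.5623 phi_3 = 1.7501
Gaussian elimination:
  R2 <- R2 - (-2.1898/5.5623) R1 = R2 - (-0.393686) R1:  4.700206 phi_2 - 2.006539 phi_3 = -0.396594
  R3 <- R3 - (0.4655/5.5623) R1 = R3 - (0.083688) R1:  -2.006539 phi_2 + 5.523343 phi_3 = 1.933361
  R3 <- R3 - (-2.006539/4.700206) R2 = R3 - (-0.426904) R2:  4.666742 phi_3 = 1.764053
Back-substitution:
  phi_hat_3 = 1.764053 / 4.666742 = 0.378005
  phi_hat_2 = (-0.396594 - (-2.006539)(0.378005)) / 4.700206 = 0.076994
  phi_hat_1 = (-2.1898 - (-2.1898)(0.076994) - (0.4655)(0.378005)) / 5.5623 = -0.395009
So phi_hat = [-0.3950, 0.0770, 0.3780].
Therefore phi_hat_1 = -0.3950.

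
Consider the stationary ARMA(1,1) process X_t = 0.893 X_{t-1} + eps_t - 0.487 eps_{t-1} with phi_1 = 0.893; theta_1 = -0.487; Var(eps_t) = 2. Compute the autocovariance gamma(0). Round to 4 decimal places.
\gamma(0) = 3.6276

Multiply the model equation by X_{t-k} and take expectations. With theta_0 = psi_0 = 1 and psi_j the MA(infinity) weights, this gives
  gamma(k) - sum_i phi_i gamma(k-i) = c_k,
  c_k = sigma^2 * sum_{j=k..q} theta_j psi_{j-k}   (c_k = 0 for k > q),
using gamma(-m) = gamma(m).
psi-weights needed (psi_j = theta_j + sum_i phi_i psi_{j-i}):
  psi_1 = theta_1 + phi_1 = -0.487 + (0.893) = 0.406
Right-hand sides:
  c_0 = sigma^2 (1 + theta_1 psi_1) = 2 * (1 + (-0.487)(0.406)) = 2 * 0.802278 = 1.604556
  c_1 = sigma^2 theta_1 = 2 * (-0.487) = -0.974
  c_2 = 0
Equations for k = 0 and k = 1 (AR order 1):
  gamma(0) = phi_1 gamma(1) + c_0
  gamma(1) = phi_1 gamma(0) + c_1
Substituting the second into the first: gamma(0) (1 - phi_1^2) = c_0 + phi_1 c_1, so
  gamma(0) = (c_0 + phi_1 c_1) / (1 - phi_1^2) = (1.604556 + (0.893)(-0.974)) / (1 - (0.893)^2) = 0.734774 / 0.202551 = 3.6276.
Therefore gamma(0) = 3.6276 (to 4 decimal places).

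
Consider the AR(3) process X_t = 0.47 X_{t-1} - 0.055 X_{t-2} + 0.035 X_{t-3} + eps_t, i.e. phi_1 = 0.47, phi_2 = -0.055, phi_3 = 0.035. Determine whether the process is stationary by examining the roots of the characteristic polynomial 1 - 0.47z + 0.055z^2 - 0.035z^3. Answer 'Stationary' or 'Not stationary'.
\text{Stationary}

The AR(p) characteristic polynomial is P(z) = 1 - 0.47z + 0.055z^2 - 0.035z^3.
Stationarity requires all roots to lie outside the unit circle, i.e. |z| > 1 for every root.
Degree 3: look for a simple real root z0 first, then factor out (1 - z/z0) and solve the remaining quadratic.
Testing z0 = 2: P(2) = 1 + (-0.47)(2) + (0.055)(2)^2 + (-0.035)(2)^3
  = 1 + (-0.94) + (0.22) + (-0.28) = 0.  So z_0 = 2 is a root, |z_0| = 2.
Divide out the factor (1 - 0.5 z) = (1 - z/z0) (since 1/z0 = 0.5):
  P(z) = (1 - 0.5 z)(1 + (0.03) z + (0.07) z^2)
  [check: z-coef 0.03 - (0.5) = -0.47; z^2-coef 0.07 - (0.5)(0.03) = 0.055; z^3-coef -(0.5)(0.07) = -0.035.]
Remaining roots from the quadratic factor 1 + (0.03) z + (0.07) z^2:
  Set 1 + (0.03) z + (0.07) z^2 = 0, i.e. a z^2 + b z + c = 0 with a = 0.07, b = 0.03, c = 1.
  Discriminant D = b^2 - 4ac = (0.03)^2 - 4*(0.07)*1 = 0.0009 - (0.28) = -0.2791.
  D < 0, so the roots are the complex-conjugate pair z = (-b +/- i sqrt(-D)) / (2a) = -0.2143 +/- 3.7736i.
  For a conjugate pair |z|^2 = z * conj(z) = (product of roots) = c/a = 1/(0.07) = 14.285714, so |z| = sqrt(14.285714) = 3.7796 for both roots.
Moduli of all roots: 2.0000, 3.7796, 3.7796.
All moduli strictly greater than 1? Yes.
Verdict: Stationary.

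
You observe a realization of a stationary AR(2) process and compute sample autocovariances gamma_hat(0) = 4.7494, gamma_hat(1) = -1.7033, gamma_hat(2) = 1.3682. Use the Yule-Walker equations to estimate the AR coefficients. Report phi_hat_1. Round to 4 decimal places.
\hat\phi_{1} = -0.2930

The Yule-Walker equations for an AR(p) process read, in matrix form,
  Gamma_p phi = r_p,   with   (Gamma_p)_{ij} = gamma(|i - j|),
                       (r_p)_i = gamma(i),   i,j = 1..p.
Substitute the sample gammas (Toeplitz matrix and right-hand side of size 2):
  Gamma_p = [[4.7494, -1.7033], [-1.7033, 4.7494]]
  r_p     = [-1.7033, 1.3682]
Written out:
  4.7494 phi_1 - 1.7033 phi_2 = -1.7033
  -1.7033 phi_1 + 4.7494 phi_2 = 1.3682
Solve by Cramer's rule:
  det = gamma(0)^2 - gamma(1)^2 = (4.7494)^2 - (-1.7033)^2 = 22.55680036 - 2.90123089 = 19.65556947
  phi_hat_1 = [gamma(1) gamma(0) - gamma(1) gamma(2)] / det = [(-1.7033)(4.7494) - (-1.7033)(1.3682)] / 19.65556947 = -5.75919796 / 19.65556947 = -0.293
  phi_hat_2 = [gamma(0) gamma(2) - gamma(1)^2] / det = [(4.7494)(1.3682) - (-1.7033)^2] / 19.65556947 = 3.59689819 / 19.65556947 = 0.183
So phi_hat = [-0.2930, 0.1830].
Therefore phi_hat_1 = -0.2930.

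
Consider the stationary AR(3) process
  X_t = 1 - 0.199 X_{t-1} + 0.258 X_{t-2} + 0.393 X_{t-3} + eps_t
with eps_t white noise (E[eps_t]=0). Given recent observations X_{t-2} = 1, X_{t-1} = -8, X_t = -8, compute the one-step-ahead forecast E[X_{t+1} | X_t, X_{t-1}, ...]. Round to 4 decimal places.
E[X_{t+1} \mid \mathcal F_t] = 0.9210

For an AR(p) model X_t = c + sum_i phi_i X_{t-i} + eps_t, the
one-step-ahead conditional mean is
  E[X_{t+1} | X_t, ...] = c + sum_i phi_i X_{t+1-i}.
Substitute known values:
  E[X_{t+1} | ...] = 1 + (-0.199) * (-8) + (0.258) * (-8) + (0.393) * (1)
                   = 0.9210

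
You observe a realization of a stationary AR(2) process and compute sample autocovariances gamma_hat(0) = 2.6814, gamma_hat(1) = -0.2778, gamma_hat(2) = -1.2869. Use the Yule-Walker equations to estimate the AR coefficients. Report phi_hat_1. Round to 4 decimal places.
\hat\phi_{1} = -0.1550

The Yule-Walker equations for an AR(p) process read, in matrix form,
  Gamma_p phi = r_p,   with   (Gamma_p)_{ij} = gamma(|i - j|),
                       (r_p)_i = gamma(i),   i,j = 1..p.
Substitute the sample gammas (Toeplitz matrix and right-hand side of size 2):
  Gamma_p = [[2.6814, -0.2778], [-0.2778, 2.6814]]
  r_p     = [-0.2778, -1.2869]
Written out:
  2.6814 phi_1 - 0.2778 phi_2 = -0.2778
  -0.2778 phi_1 + 2.6814 phi_2 = -1.2869
Solve by Cramer's rule:
  det = gamma(0)^2 - gamma(1)^2 = (2.6814)^2 - (-0.2778)^2 = 7.18990596 - 0.07717284 = 7.11273312
  phi_hat_1 = [gamma(1) gamma(0) - gamma(1) gamma(2)] / det = [(-0.2778)(2.6814) - (-0.2778)(-1.2869)] / 7.11273312 = -1.10239374 / 7.11273312 = -0.155
  phi_hat_2 = [gamma(0) gamma(2) - gamma(1)^2] / det = [(2.6814)(-1.2869) - (-0.2778)^2] / 7.11273312 = -3.5278665 / 7.11273312 = -0.496
So phi_hat = [-0.1550, -0.4960].
Therefore phi_hat_1 = -0.1550.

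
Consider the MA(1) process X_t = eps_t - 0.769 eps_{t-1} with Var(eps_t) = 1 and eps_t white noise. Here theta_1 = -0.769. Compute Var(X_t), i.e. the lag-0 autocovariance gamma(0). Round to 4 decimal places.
\gamma(0) = 1.5914

For an MA(q) process X_t = eps_t + sum_i theta_i eps_{t-i} with
Var(eps_t) = sigma^2, the variance is
  gamma(0) = sigma^2 * (1 + sum_i theta_i^2).
  sum_i theta_i^2 = (-0.769)^2 = 0.591361.
  gamma(0) = 1 * (1 + 0.591361) = 1 * 1.591361 = 1.591361, which rounds to 1.5914.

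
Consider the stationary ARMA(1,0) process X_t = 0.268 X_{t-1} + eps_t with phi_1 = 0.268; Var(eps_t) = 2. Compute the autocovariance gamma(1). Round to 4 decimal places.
\gamma(1) = 0.5775

Multiply the model equation by X_{t-k} and take expectations. With theta_0 = psi_0 = 1 and psi_j the MA(infinity) weights, this gives
  gamma(k) - sum_i phi_i gamma(k-i) = c_k,
  c_k = sigma^2 * sum_{j=k..q} theta_j psi_{j-k}   (c_k = 0 for k > q),
using gamma(-m) = gamma(m).
Pure AR (q = 0): c_0 = sigma^2 = 2, c_k = 0 for k >= 1.
Equations for k = 0 and k = 1 (AR order 1):
  gamma(0) = phi_1 gamma(1) + c_0
  gamma(1) = phi_1 gamma(0) + c_1
Substituting the second into the first: gamma(0) (1 - phi_1^2) = c_0 + phi_1 c_1, so
  gamma(0) = c_0 / (1 - phi_1^2) = 2 / (1 - (0.268)^2) = 2 / 0.928176 = 2.154764.
  gamma(1) = phi_1 gamma(0) = (0.268)(2.154764) = 0.577477.
Therefore gamma(1) = 0.5775 (to 4 decimal places).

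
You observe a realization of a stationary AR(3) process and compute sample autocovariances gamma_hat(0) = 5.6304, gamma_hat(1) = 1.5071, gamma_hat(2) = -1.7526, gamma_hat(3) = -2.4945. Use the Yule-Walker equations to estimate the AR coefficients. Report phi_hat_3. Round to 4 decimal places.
\hat\phi_{3} = -0.2790

The Yule-Walker equations for an AR(p) process read, in matrix form,
  Gamma_p phi = r_p,   with   (Gamma_p)_{ij} = gamma(|i - j|),
                       (r_p)_i = gamma(i),   i,j = 1..p.
Substitute the sample gammas (Toeplitz matrix and right-hand side of size 3):
  Gamma_p = [[5.6304, 1.5071, -1.7526], [1.5071, 5.6304, 1.5071], [-1.7526, 1.5071, 5.6304]]
  r_p     = [1.5071, -1.7526, -2.4945]
Written out (R1..R3):
  (R1) 5.6304 phi_1 + 1.5071 phi_2 - 1.7526 phi_3 = 1.5071
  (R2) 1.5071 phi_1 + 5.6304 phi_2 + 1.5071 phi_3 = -1.7526
  (R3) -1.7526 phi_1 + 1.5071 phi_2 + 5.6304 phi_3 = -2.4945
Gaussian elimination:
  R2 <- R2 - (1.5071/5.6304) R1 = R2 - (0.267672) R1:  5.226992 phi_2 + 1.976222 phi_3 = -2.156008
  R3 <- R3 - (-1.7526/5.6304) R1 = R3 - (-0.311275) R1:  1.976222 phi_2 + 5.08486 phi_3 = -2.025378
  R3 <- R3 - (1.976222/5.226992) R2 = R3 - (0.37808) R2:  4.33769 phi_3 = -1.210234
Back-substitution:
  phi_hat_3 = -1.210234 / 4.33769 = -0.279004
  phi_hat_2 = (-2.156008 - (1.976222)(-0.279004)) / 5.226992 = -0.30699
  phi_hat_1 = (1.5071 - (1.5071)(-0.30699) - (-1.7526)(-0.279004)) / 5.6304 = 0.262998
So phi_hat = [0.2630, -0.3070, -0.2790].
Therefore phi_hat_3 = -0.2790.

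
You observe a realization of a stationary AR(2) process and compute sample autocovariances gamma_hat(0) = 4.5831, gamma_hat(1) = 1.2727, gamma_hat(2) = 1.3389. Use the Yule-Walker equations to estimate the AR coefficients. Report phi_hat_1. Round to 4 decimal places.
\hat\phi_{1} = 0.2130

The Yule-Walker equations for an AR(p) process read, in matrix form,
  Gamma_p phi = r_p,   with   (Gamma_p)_{ij} = gamma(|i - j|),
                       (r_p)_i = gamma(i),   i,j = 1..p.
Substitute the sample gammas (Toeplitz matrix and right-hand side of size 2):
  Gamma_p = [[4.5831, 1.2727], [1.2727, 4.5831]]
  r_p     = [1.2727, 1.3389]
Written out:
  4.5831 phi_1 + 1.2727 phi_2 = 1.2727
  1.2727 phi_1 + 4.5831 phi_2 = 1.3389
Solve by Cramer's rule:
  det = gamma(0)^2 - gamma(1)^2 = (4.5831)^2 - (1.2727)^2 = 21.00480561 - 1.61976529 = 19.38504032
  phi_hat_1 = [gamma(1) gamma(0) - gamma(1) gamma(2)] / det = [(1.2727)(4.5831) - (1.2727)(1.3389)] / 19.38504032 = 4.12889334 / 19.38504032 = 0.213
  phi_hat_2 = [gamma(0) gamma(2) - gamma(1)^2] / det = [(4.5831)(1.3389) - (1.2727)^2] / 19.38504032 = 4.5165473 / 19.38504032 = 0.233
So phi_hat = [0.2130, 0.2330].
Therefore phi_hat_1 = 0.2130.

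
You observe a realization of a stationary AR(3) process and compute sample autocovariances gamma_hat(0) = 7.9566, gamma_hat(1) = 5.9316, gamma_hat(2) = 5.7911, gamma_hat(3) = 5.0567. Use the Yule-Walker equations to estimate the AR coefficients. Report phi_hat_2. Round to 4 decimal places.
\hat\phi_{2} = 0.3700

The Yule-Walker equations for an AR(p) process read, in matrix form,
  Gamma_p phi = r_p,   with   (Gamma_p)_{ij} = gamma(|i - j|),
                       (r_p)_i = gamma(i),   i,j = 1..p.
Substitute the sample gammas (Toeplitz matrix and right-hand side of size 3):
  Gamma_p = [[7.9566, 5.9316, 5.7911], [5.9316, 7.9566, 5.9316], [5.7911, 5.9316, 7.9566]]
  r_p     = [5.9316, 5.7911, 5.0567]
Written out (R1..R3):
  (R1) 7.9566 phi_1 + 5.9316 phi_2 + 5.7911 phi_3 = 5.9316
  (R2) 5.9316 phi_1 + 7.9566 phi_2 + 5.9316 phi_3 = 5.7911
  (R3) 5.7911 phi_1 + 5.9316 phi_2 + 7.9566 phi_3 = 5.0567
Gaussian elimination:
  R2 <- R2 - (5.9316/7.9566) R1 = R2 - (0.745494) R1:  3.534626 phi_2 + 1.614368 phi_3 = 1.369126
  R3 <- R3 - (5.7911/7.9566) R1 = R3 - (0.727836) R1:  1.614368 phi_2 + 3.741629 phi_3 = 0.739468
  R3 <- R3 - (1.614368/3.534626) R2 = R3 - (0.456729) R2:  3.004299 phi_3 = 0.114148
Back-substitution:
  phi_hat_3 = 0.114148 / 3.004299 = 0.037995
  phi_hat_2 = (1.369126 - (1.614368)(0.037995)) / 3.534626 = 0.369993
  phi_hat_1 = (5.9316 - (5.9316)(0.369993) - (5.7911)(0.037995)) / 7.9566 = 0.442012
So phi_hat = [0.4420, 0.3700, 0.0380].
Therefore phi_hat_2 = 0.3700.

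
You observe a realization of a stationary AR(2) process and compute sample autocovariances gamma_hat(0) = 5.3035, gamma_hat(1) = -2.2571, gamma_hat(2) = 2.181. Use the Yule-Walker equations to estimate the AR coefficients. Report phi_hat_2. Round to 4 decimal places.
\hat\phi_{2} = 0.2810

The Yule-Walker equations for an AR(p) process read, in matrix form,
  Gamma_p phi = r_p,   with   (Gamma_p)_{ij} = gamma(|i - j|),
                       (r_p)_i = gamma(i),   i,j = 1..p.
Substitute the sample gammas (Toeplitz matrix and right-hand side of size 2):
  Gamma_p = [[5.3035, -2.2571], [-2.2571, 5.3035]]
  r_p     = [-2.2571, 2.181]
Written out:
  5.3035 phi_1 - 2.2571 phi_2 = -2.2571
  -2.2571 phi_1 + 5.3035 phi_2 = 2.181
Solve by Cramer's rule:
  det = gamma(0)^2 - gamma(1)^2 = (5.3035)^2 - (-2.2571)^2 = 28.12711225 - 5.09450041 = 23.03261184
  phi_hat_1 = [gamma(1) gamma(0) - gamma(1) gamma(2)] / det = [(-2.2571)(5.3035) - (-2.2571)(2.181)] / 23.03261184 = -7.04779475 / 23.03261184 = -0.306
  phi_hat_2 = [gamma(0) gamma(2) - gamma(1)^2] / det = [(5.3035)(2.181) - (-2.2571)^2] / 23.03261184 = 6.47243309 / 23.03261184 = 0.281
So phi_hat = [-0.3060, 0.2810].
Therefore phi_hat_2 = 0.2810.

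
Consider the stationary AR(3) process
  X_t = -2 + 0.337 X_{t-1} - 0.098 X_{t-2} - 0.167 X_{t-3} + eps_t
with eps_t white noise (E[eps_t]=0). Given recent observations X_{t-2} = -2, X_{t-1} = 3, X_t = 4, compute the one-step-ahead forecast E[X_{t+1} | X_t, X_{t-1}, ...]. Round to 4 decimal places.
E[X_{t+1} \mid \mathcal F_t] = -0.6120

For an AR(p) model X_t = c + sum_i phi_i X_{t-i} + eps_t, the
one-step-ahead conditional mean is
  E[X_{t+1} | X_t, ...] = c + sum_i phi_i X_{t+1-i}.
Substitute known values:
  E[X_{t+1} | ...] = -2 + (0.337) * (4) + (-0.098) * (3) + (-0.167) * (-2)
                   = -0.6120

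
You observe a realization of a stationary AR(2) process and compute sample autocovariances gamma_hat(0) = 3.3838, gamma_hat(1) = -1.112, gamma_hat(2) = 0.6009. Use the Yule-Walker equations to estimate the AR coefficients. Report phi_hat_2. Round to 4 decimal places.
\hat\phi_{2} = 0.0780

The Yule-Walker equations for an AR(p) process read, in matrix form,
  Gamma_p phi = r_p,   with   (Gamma_p)_{ij} = gamma(|i - j|),
                       (r_p)_i = gamma(i),   i,j = 1..p.
Substitute the sample gammas (Toeplitz matrix and right-hand side of size 2):
  Gamma_p = [[3.3838, -1.112], [-1.112, 3.3838]]
  r_p     = [-1.112, 0.6009]
Written out:
  3.3838 phi_1 - 1.112 phi_2 = -1.112
  -1.112 phi_1 + 3.3838 phi_2 = 0.6009
Solve by Cramer's rule:
  det = gamma(0)^2 - gamma(1)^2 = (3.3838)^2 - (-1.112)^2 = 11.45010244 - 1.236544 = 10.21355844
  phi_hat_1 = [gamma(1) gamma(0) - gamma(1) gamma(2)] / det = [(-1.112)(3.3838) - (-1.112)(0.6009)] / 10.21355844 = -3.0945848 / 10.21355844 = -0.303
  phi_hat_2 = [gamma(0) gamma(2) - gamma(1)^2] / det = [(3.3838)(0.6009) - (-1.112)^2] / 10.21355844 = 0.79678142 / 10.21355844 = 0.078
So phi_hat = [-0.3030, 0.0780].
Therefore phi_hat_2 = 0.0780.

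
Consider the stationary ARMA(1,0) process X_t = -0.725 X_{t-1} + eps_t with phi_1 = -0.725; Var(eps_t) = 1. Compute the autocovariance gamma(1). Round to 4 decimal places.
\gamma(1) = -1.5283

Multiply the model equation by X_{t-k} and take expectations. With theta_0 = psi_0 = 1 and psi_j the MA(infinity) weights, this gives
  gamma(k) - sum_i phi_i gamma(k-i) = c_k,
  c_k = sigma^2 * sum_{j=k..q} theta_j psi_{j-k}   (c_k = 0 for k > q),
using gamma(-m) = gamma(m).
Pure AR (q = 0): c_0 = sigma^2 = 1, c_k = 0 for k >= 1.
Equations for k = 0 and k = 1 (AR order 1):
  gamma(0) = phi_1 gamma(1) + c_0
  gamma(1) = phi_1 gamma(0) + c_1
Substituting the second into the first: gamma(0) (1 - phi_1^2) = c_0 + phi_1 c_1, so
  gamma(0) = c_0 / (1 - phi_1^2) = 1 / (1 - (-0.725)^2) = 1 / 0.474375 = 2.108037.
  gamma(1) = phi_1 gamma(0) = (-0.725)(2.108037) = -1.528327.
Therefore gamma(1) = -1.5283 (to 4 decimal places).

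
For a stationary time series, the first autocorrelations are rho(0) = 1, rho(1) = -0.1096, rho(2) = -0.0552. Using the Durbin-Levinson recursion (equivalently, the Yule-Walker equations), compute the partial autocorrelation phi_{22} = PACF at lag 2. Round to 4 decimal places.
\phi_{22} = -0.0680

The PACF at lag k is phi_{kk}, the last component of the solution
to the Yule-Walker system G_k phi = r_k where
  (G_k)_{ij} = rho(|i - j|), (r_k)_i = rho(i), i,j = 1..k.
Equivalently, Durbin-Levinson gives phi_{kk} iteratively:
  phi_{11} = rho(1)
  phi_{kk} = [rho(k) - sum_{j=1..k-1} phi_{k-1,j} rho(k-j)]
            / [1 - sum_{j=1..k-1} phi_{k-1,j} rho(j)],
  phi_{k,j} = phi_{k-1,j} - phi_{kk} phi_{k-1,k-j},  j = 1..k-1.
Step k = 1:
  phi_11 = rho(1) = -0.1096.
Step k = 2:
  phi_22 = [rho(2) - phi_11 rho(1)] / [1 - phi_11 rho(1)] = [-0.0552 - (-0.1096)(-0.1096)] / [1 - (-0.1096)(-0.1096)]
         = -0.06721216 / 0.98798784 = -0.068.
Therefore phi_{22} = -0.0680.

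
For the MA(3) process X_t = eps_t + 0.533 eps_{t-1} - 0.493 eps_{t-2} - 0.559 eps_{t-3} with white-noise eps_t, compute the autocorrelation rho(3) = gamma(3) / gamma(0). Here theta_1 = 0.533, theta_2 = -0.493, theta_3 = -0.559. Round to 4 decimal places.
\rho(3) = -0.3039

For an MA(q) process with theta_0 = 1, the autocovariance is
  gamma(k) = sigma^2 * sum_{i=0..q-k} theta_i * theta_{i+k},
and rho(k) = gamma(k) / gamma(0). Sigma^2 cancels.
  numerator   = (1)*(-0.559) = -0.559.
  denominator = (1)^2 + (0.533)^2 + (-0.493)^2 + (-0.559)^2 = 1.839619.
  rho(3) = -0.559 / 1.839619 = -0.3039.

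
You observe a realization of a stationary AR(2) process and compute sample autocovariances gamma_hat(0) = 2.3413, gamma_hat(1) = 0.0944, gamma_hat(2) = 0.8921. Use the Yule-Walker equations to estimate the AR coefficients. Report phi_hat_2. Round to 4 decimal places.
\hat\phi_{2} = 0.3800

The Yule-Walker equations for an AR(p) process read, in matrix form,
  Gamma_p phi = r_p,   with   (Gamma_p)_{ij} = gamma(|i - j|),
                       (r_p)_i = gamma(i),   i,j = 1..p.
Substitute the sample gammas (Toeplitz matrix and right-hand side of size 2):
  Gamma_p = [[2.3413, 0.0944], [0.0944, 2.3413]]
  r_p     = [0.0944, 0.8921]
Written out:
  2.3413 phi_1 + 0.0944 phi_2 = 0.0944
  0.0944 phi_1 + 2.3413 phi_2 = 0.8921
Solve by Cramer's rule:
  det = gamma(0)^2 - gamma(1)^2 = (2.3413)^2 - (0.0944)^2 = 5.48168569 - 0.00891136 = 5.47277433
  phi_hat_1 = [gamma(1) gamma(0) - gamma(1) gamma(2)] / det = [(0.0944)(2.3413) - (0.0944)(0.8921)] / 5.47277433 = 0.13680448 / 5.47277433 = 0.025
  phi_hat_2 = [gamma(0) gamma(2) - gamma(1)^2] / det = [(2.3413)(0.8921) - (0.0944)^2] / 5.47277433 = 2.07976237 / 5.47277433 = 0.38
So phi_hat = [0.0250, 0.3800].
Therefore phi_hat_2 = 0.3800.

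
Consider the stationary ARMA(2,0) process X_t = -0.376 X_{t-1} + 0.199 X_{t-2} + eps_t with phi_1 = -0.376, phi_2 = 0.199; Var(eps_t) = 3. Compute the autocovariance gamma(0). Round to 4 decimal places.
\gamma(0) = 4.0065

Multiply the model equation by X_{t-k} and take expectations. With theta_0 = psi_0 = 1 and psi_j the MA(infinity) weights, this gives
  gamma(k) - sum_i phi_i gamma(k-i) = c_k,
  c_k = sigma^2 * sum_{j=k..q} theta_j psi_{j-k}   (c_k = 0 for k > q),
using gamma(-m) = gamma(m).
Pure AR (q = 0): c_0 = sigma^2 = 3, c_k = 0 for k >= 1.
Equations for k = 0, 1, 2 (AR order 2, c_2 = 0):
  (E0) gamma(0) = phi_1 gamma(1) + phi_2 gamma(2) + c_0
  (E1) gamma(1) = phi_1 gamma(0) + phi_2 gamma(1) + c_1
  (E2) gamma(2) = phi_1 gamma(1) + phi_2 gamma(0)
From (E1): gamma(1) = A gamma(0) + B with
  A = phi_1 / (1 - phi_2) = -0.376 / 0.801 = -0.469413,   B = c_1 / (1 - phi_2) = 0 / 0.801 = 0.
Insert (E2) into (E0): gamma(0) (1 - phi_2^2) = phi_1 (1 + phi_2) gamma(1) + c_0.
  phi_1 (1 + phi_2) = (-0.376)(1.199) = -0.450824,   1 - phi_2^2 = 0.960399.
Replace gamma(1) by A gamma(0) + B and collect gamma(0):
  gamma(0) [0.960399 - (-0.450824)(-0.469413)] = c_0 = 3
  gamma(0) * 0.748776 = 3
  gamma(0) = 3 / 0.748776 = 4.006537.
Therefore gamma(0) = 4.0065 (to 4 decimal places).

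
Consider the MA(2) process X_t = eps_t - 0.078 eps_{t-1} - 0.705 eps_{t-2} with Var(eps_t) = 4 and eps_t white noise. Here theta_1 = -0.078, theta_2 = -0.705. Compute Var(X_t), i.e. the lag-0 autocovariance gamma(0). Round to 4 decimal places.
\gamma(0) = 6.0124

For an MA(q) process X_t = eps_t + sum_i theta_i eps_{t-i} with
Var(eps_t) = sigma^2, the variance is
  gamma(0) = sigma^2 * (1 + sum_i theta_i^2).
  sum_i theta_i^2 = (-0.078)^2 + (-0.705)^2 = 0.006084 + 0.497025 = 0.503109.
  gamma(0) = 4 * (1 + 0.503109) = 4 * 1.503109 = 6.012436, which rounds to 6.0124.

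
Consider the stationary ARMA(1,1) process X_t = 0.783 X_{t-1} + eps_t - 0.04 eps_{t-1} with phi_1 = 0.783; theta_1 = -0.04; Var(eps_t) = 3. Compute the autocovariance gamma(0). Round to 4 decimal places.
\gamma(0) = 7.2804

Multiply the model equation by X_{t-k} and take expectations. With theta_0 = psi_0 = 1 and psi_j the MA(infinity) weights, this gives
  gamma(k) - sum_i phi_i gamma(k-i) = c_k,
  c_k = sigma^2 * sum_{j=k..q} theta_j psi_{j-k}   (c_k = 0 for k > q),
using gamma(-m) = gamma(m).
psi-weights needed (psi_j = theta_j + sum_i phi_i psi_{j-i}):
  psi_1 = theta_1 + phi_1 = -0.04 + (0.783) = 0.743
Right-hand sides:
  c_0 = sigma^2 (1 + theta_1 psi_1) = 3 * (1 + (-0.04)(0.743)) = 3 * 0.97028 = 2.91084
  c_1 = sigma^2 theta_1 = 3 * (-0.04) = -0.12
  c_2 = 0
Equations for k = 0 and k = 1 (AR order 1):
  gamma(0) = phi_1 gamma(1) + c_0
  gamma(1) = phi_1 gamma(0) + c_1
Substituting the second into the first: gamma(0) (1 - phi_1^2) = c_0 + phi_1 c_1, so
  gamma(0) = (c_0 + phi_1 c_1) / (1 - phi_1^2) = (2.91084 + (0.783)(-0.12)) / (1 - (0.783)^2) = 2.81688 / 0.386911 = 7.280434.
Therefore gamma(0) = 7.2804 (to 4 decimal places).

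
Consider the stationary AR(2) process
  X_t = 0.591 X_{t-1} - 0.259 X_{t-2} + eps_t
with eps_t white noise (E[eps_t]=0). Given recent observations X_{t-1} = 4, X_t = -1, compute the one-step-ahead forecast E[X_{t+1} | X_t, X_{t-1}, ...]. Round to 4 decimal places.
E[X_{t+1} \mid \mathcal F_t] = -1.6270

For an AR(p) model X_t = c + sum_i phi_i X_{t-i} + eps_t, the
one-step-ahead conditional mean is
  E[X_{t+1} | X_t, ...] = c + sum_i phi_i X_{t+1-i}.
Substitute known values:
  E[X_{t+1} | ...] = (0.591) * (-1) + (-0.259) * (4)
                   = -1.6270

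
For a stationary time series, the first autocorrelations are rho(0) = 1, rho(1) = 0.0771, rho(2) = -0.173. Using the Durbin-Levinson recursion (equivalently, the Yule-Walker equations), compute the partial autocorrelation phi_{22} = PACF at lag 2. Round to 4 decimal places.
\phi_{22} = -0.1800

The PACF at lag k is phi_{kk}, the last component of the solution
to the Yule-Walker system G_k phi = r_k where
  (G_k)_{ij} = rho(|i - j|), (r_k)_i = rho(i), i,j = 1..k.
Equivalently, Durbin-Levinson gives phi_{kk} iteratively:
  phi_{11} = rho(1)
  phi_{kk} = [rho(k) - sum_{j=1..k-1} phi_{k-1,j} rho(k-j)]
            / [1 - sum_{j=1..k-1} phi_{k-1,j} rho(j)],
  phi_{k,j} = phi_{k-1,j} - phi_{kk} phi_{k-1,k-j},  j = 1..k-1.
Step k = 1:
  phi_11 = rho(1) = 0.0771.
Step k = 2:
  phi_22 = [rho(2) - phi_11 rho(1)] / [1 - phi_11 rho(1)] = [-0.173 - (0.0771)(0.0771)] / [1 - (0.0771)(0.0771)]
         = -0.17894441 / 0.99405559 = -0.18.
Therefore phi_{22} = -0.1800.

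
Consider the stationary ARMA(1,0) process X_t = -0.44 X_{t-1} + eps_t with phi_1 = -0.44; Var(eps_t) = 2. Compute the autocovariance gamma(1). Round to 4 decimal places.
\gamma(1) = -1.0913

Multiply the model equation by X_{t-k} and take expectations. With theta_0 = psi_0 = 1 and psi_j the MA(infinity) weights, this gives
  gamma(k) - sum_i phi_i gamma(k-i) = c_k,
  c_k = sigma^2 * sum_{j=k..q} theta_j psi_{j-k}   (c_k = 0 for k > q),
using gamma(-m) = gamma(m).
Pure AR (q = 0): c_0 = sigma^2 = 2, c_k = 0 for k >= 1.
Equations for k = 0 and k = 1 (AR order 1):
  gamma(0) = phi_1 gamma(1) + c_0
  gamma(1) = phi_1 gamma(0) + c_1
Substituting the second into the first: gamma(0) (1 - phi_1^2) = c_0 + phi_1 c_1, so
  gamma(0) = c_0 / (1 - phi_1^2) = 2 / (1 - (-0.44)^2) = 2 / 0.8064 = 2.480159.
  gamma(1) = phi_1 gamma(0) = (-0.44)(2.480159) = -1.09127.
Therefore gamma(1) = -1.0913 (to 4 decimal places).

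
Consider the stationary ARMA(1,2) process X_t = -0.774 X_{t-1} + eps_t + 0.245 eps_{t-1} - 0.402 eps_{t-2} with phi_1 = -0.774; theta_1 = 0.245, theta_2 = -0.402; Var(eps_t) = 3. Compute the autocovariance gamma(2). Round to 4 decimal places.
\gamma(2) = 0.0317

Multiply the model equation by X_{t-k} and take expectations. With theta_0 = psi_0 = 1 and psi_j the MA(infinity) weights, this gives
  gamma(k) - sum_i phi_i gamma(k-i) = c_k,
  c_k = sigma^2 * sum_{j=k..q} theta_j psi_{j-k}   (c_k = 0 for k > q),
using gamma(-m) = gamma(m).
psi-weights needed (psi_j = theta_j + sum_i phi_i psi_{j-i}):
  psi_1 = theta_1 + phi_1 = 0.245 + (-0.774) = -0.529
  psi_2 = theta_2 + phi_1 psi_1 = -0.402 + (-0.774)(-0.529) = 0.007446
Right-hand sides:
  c_0 = sigma^2 (1 + theta_1 psi_1 + theta_2 psi_2) = 3 * (1 + (0.245)(-0.529) + (-0.402)(0.007446)) = 3 * 0.867402 = 2.602205
  c_1 = sigma^2 (theta_1 + theta_2 psi_1) = 3 * (0.245 + (-0.402)(-0.529)) = 1.372974
  c_2 = sigma^2 theta_2 = 3 * (-0.402) = -1.206
Equations for k = 0 and k = 1 (AR order 1):
  gamma(0) = phi_1 gamma(1) + c_0
  gamma(1) = phi_1 gamma(0) + c_1
Substituting the second into the first: gamma(0) (1 - phi_1^2) = c_0 + phi_1 c_1, so
  gamma(0) = (c_0 + phi_1 c_1) / (1 - phi_1^2) = (2.602205 + (-0.774)(1.372974)) / (1 - (-0.774)^2) = 1.539523 / 0.400924 = 3.839938.
  gamma(1) = phi_1 gamma(0) + c_1 = (-0.774)(3.839938) + (1.372974) = -1.599138.
For k = 2: gamma(2) = phi_1 gamma(1) + c_2
  = (-0.774)(-1.599138) + (-1.206) = 0.031733.
Therefore gamma(2) = 0.0317 (to 4 decimal places).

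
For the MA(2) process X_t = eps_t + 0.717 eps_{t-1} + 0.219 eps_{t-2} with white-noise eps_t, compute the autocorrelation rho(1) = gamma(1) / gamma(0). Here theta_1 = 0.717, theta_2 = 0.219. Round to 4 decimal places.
\rho(1) = 0.5595

For an MA(q) process with theta_0 = 1, the autocovariance is
  gamma(k) = sigma^2 * sum_{i=0..q-k} theta_i * theta_{i+k},
and rho(k) = gamma(k) / gamma(0). Sigma^2 cancels.
  numerator   = (1)*(0.717) + (0.717)*(0.219) = 0.874023.
  denominator = (1)^2 + (0.717)^2 + (0.219)^2 = 1.56205.
  rho(1) = 0.874023 / 1.56205 = 0.5595.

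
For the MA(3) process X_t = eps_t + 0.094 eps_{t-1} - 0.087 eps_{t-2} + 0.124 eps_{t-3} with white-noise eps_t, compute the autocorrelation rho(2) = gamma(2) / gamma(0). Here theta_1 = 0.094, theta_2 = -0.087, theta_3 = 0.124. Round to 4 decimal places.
\rho(2) = -0.0730

For an MA(q) process with theta_0 = 1, the autocovariance is
  gamma(k) = sigma^2 * sum_{i=0..q-k} theta_i * theta_{i+k},
and rho(k) = gamma(k) / gamma(0). Sigma^2 cancels.
  numerator   = (1)*(-0.087) + (0.094)*(0.124) = -0.075344.
  denominator = (1)^2 + (0.094)^2 + (-0.087)^2 + (0.124)^2 = 1.031781.
  rho(2) = -0.075344 / 1.031781 = -0.0730.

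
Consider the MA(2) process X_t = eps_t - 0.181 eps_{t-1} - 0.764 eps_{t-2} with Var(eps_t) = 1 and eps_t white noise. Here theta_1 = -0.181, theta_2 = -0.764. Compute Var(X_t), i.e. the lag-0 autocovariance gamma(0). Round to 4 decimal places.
\gamma(0) = 1.6165

For an MA(q) process X_t = eps_t + sum_i theta_i eps_{t-i} with
Var(eps_t) = sigma^2, the variance is
  gamma(0) = sigma^2 * (1 + sum_i theta_i^2).
  sum_i theta_i^2 = (-0.181)^2 + (-0.764)^2 = 0.032761 + 0.583696 = 0.616457.
  gamma(0) = 1 * (1 + 0.616457) = 1 * 1.616457 = 1.616457, which rounds to 1.6165.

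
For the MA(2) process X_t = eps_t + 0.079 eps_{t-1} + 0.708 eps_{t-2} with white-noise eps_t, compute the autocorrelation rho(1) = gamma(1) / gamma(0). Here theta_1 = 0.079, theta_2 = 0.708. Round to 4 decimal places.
\rho(1) = 0.0895

For an MA(q) process with theta_0 = 1, the autocovariance is
  gamma(k) = sigma^2 * sum_{i=0..q-k} theta_i * theta_{i+k},
and rho(k) = gamma(k) / gamma(0). Sigma^2 cancels.
  numerator   = (1)*(0.079) + (0.079)*(0.708) = 0.134932.
  denominator = (1)^2 + (0.079)^2 + (0.708)^2 = 1.507505.
  rho(1) = 0.134932 / 1.507505 = 0.0895.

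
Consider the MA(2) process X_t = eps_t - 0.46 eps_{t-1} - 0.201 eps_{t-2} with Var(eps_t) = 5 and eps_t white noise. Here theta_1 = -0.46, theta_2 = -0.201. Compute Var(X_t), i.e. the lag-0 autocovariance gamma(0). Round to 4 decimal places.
\gamma(0) = 6.2600

For an MA(q) process X_t = eps_t + sum_i theta_i eps_{t-i} with
Var(eps_t) = sigma^2, the variance is
  gamma(0) = sigma^2 * (1 + sum_i theta_i^2).
  sum_i theta_i^2 = (-0.46)^2 + (-0.201)^2 = 0.2116 + 0.040401 = 0.252001.
  gamma(0) = 5 * (1 + 0.252001) = 5 * 1.252001 = 6.260005, which rounds to 6.2600.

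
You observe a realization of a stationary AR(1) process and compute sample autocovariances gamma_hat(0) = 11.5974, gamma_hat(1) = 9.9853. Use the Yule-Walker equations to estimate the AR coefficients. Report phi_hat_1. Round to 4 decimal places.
\hat\phi_{1} = 0.8610

The Yule-Walker equations for an AR(p) process read, in matrix form,
  Gamma_p phi = r_p,   with   (Gamma_p)_{ij} = gamma(|i - j|),
                       (r_p)_i = gamma(i),   i,j = 1..p.
Substitute the sample gammas (Toeplitz matrix and right-hand side of size 1):
  Gamma_p = [[11.5974]]
  r_p     = [9.9853]
With p = 1 this is the single equation gamma(0) phi_1 = gamma(1):
  phi_hat_1 = gamma(1) / gamma(0) = 9.9853 / 11.5974 = 0.8610.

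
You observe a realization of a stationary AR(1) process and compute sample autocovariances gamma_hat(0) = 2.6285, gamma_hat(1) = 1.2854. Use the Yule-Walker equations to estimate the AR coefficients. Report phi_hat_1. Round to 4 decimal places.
\hat\phi_{1} = 0.4890

The Yule-Walker equations for an AR(p) process read, in matrix form,
  Gamma_p phi = r_p,   with   (Gamma_p)_{ij} = gamma(|i - j|),
                       (r_p)_i = gamma(i),   i,j = 1..p.
Substitute the sample gammas (Toeplitz matrix and right-hand side of size 1):
  Gamma_p = [[2.6285]]
  r_p     = [1.2854]
With p = 1 this is the single equation gamma(0) phi_1 = gamma(1):
  phi_hat_1 = gamma(1) / gamma(0) = 1.2854 / 2.6285 = 0.4890.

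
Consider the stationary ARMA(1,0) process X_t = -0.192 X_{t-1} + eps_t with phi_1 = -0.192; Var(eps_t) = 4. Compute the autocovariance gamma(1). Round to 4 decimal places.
\gamma(1) = -0.7974

Multiply the model equation by X_{t-k} and take expectations. With theta_0 = psi_0 = 1 and psi_j the MA(infinity) weights, this gives
  gamma(k) - sum_i phi_i gamma(k-i) = c_k,
  c_k = sigma^2 * sum_{j=k..q} theta_j psi_{j-k}   (c_k = 0 for k > q),
using gamma(-m) = gamma(m).
Pure AR (q = 0): c_0 = sigma^2 = 4, c_k = 0 for k >= 1.
Equations for k = 0 and k = 1 (AR order 1):
  gamma(0) = phi_1 gamma(1) + c_0
  gamma(1) = phi_1 gamma(0) + c_1
Substituting the second into the first: gamma(0) (1 - phi_1^2) = c_0 + phi_1 c_1, so
  gamma(0) = c_0 / (1 - phi_1^2) = 4 / (1 - (-0.192)^2) = 4 / 0.963136 = 4.1531.
  gamma(1) = phi_1 gamma(0) = (-0.192)(4.1531) = -0.797395.
Therefore gamma(1) = -0.7974 (to 4 decimal places).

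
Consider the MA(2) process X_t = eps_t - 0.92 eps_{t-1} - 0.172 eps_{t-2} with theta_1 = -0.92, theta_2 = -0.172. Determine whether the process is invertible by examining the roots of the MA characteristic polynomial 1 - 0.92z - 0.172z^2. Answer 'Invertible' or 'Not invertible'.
\text{Not invertible}

The MA(q) characteristic polynomial is P(z) = 1 - 0.92z - 0.172z^2.
Invertibility requires all roots to lie outside the unit circle, i.e. |z| > 1 for every root.
Set 1 + (-0.92) z + (-0.172) z^2 = 0, i.e. a z^2 + b z + c = 0 with a = -0.172, b = -0.92, c = 1.
Discriminant D = b^2 - 4ac = (-0.92)^2 - 4*(-0.172)*1 = 0.8464 - (-0.688) = 1.5344.
D >= 0, so the roots are real: z = (-b +/- sqrt(D)) / (2a) = (0.92 +/- 1.238709) / (-0.344).
  z_1 = (0.92 + 1.238709) / (-0.344) = -6.2753,   |z_1| = 6.2753.
  z_2 = (0.92 - 1.238709) / (-0.344) = 0.9265,   |z_2| = 0.9265.
Moduli of all roots: 6.2753, 0.9265.
All moduli strictly greater than 1? No.
Verdict: Not invertible.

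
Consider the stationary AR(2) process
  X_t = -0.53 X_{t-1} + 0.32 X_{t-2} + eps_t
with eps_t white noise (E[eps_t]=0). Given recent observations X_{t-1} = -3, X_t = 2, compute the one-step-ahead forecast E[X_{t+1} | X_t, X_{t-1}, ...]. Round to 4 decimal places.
E[X_{t+1} \mid \mathcal F_t] = -2.0200

For an AR(p) model X_t = c + sum_i phi_i X_{t-i} + eps_t, the
one-step-ahead conditional mean is
  E[X_{t+1} | X_t, ...] = c + sum_i phi_i X_{t+1-i}.
Substitute known values:
  E[X_{t+1} | ...] = (-0.53) * (2) + (0.32) * (-3)
                   = -2.0200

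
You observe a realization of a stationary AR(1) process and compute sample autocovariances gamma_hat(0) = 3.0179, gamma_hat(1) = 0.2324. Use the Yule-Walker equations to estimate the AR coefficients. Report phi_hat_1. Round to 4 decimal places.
\hat\phi_{1} = 0.0770

The Yule-Walker equations for an AR(p) process read, in matrix form,
  Gamma_p phi = r_p,   with   (Gamma_p)_{ij} = gamma(|i - j|),
                       (r_p)_i = gamma(i),   i,j = 1..p.
Substitute the sample gammas (Toeplitz matrix and right-hand side of size 1):
  Gamma_p = [[3.0179]]
  r_p     = [0.2324]
With p = 1 this is the single equation gamma(0) phi_1 = gamma(1):
  phi_hat_1 = gamma(1) / gamma(0) = 0.2324 / 3.0179 = 0.0770.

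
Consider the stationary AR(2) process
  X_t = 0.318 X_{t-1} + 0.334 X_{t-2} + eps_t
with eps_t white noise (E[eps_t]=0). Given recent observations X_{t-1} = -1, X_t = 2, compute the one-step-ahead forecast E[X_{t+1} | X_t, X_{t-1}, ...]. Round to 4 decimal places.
E[X_{t+1} \mid \mathcal F_t] = 0.3020

For an AR(p) model X_t = c + sum_i phi_i X_{t-i} + eps_t, the
one-step-ahead conditional mean is
  E[X_{t+1} | X_t, ...] = c + sum_i phi_i X_{t+1-i}.
Substitute known values:
  E[X_{t+1} | ...] = (0.318) * (2) + (0.334) * (-1)
                   = 0.3020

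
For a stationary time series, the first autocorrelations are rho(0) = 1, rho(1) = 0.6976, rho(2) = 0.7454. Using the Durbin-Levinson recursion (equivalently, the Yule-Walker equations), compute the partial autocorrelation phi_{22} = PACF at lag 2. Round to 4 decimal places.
\phi_{22} = 0.5040

The PACF at lag k is phi_{kk}, the last component of the solution
to the Yule-Walker system G_k phi = r_k where
  (G_k)_{ij} = rho(|i - j|), (r_k)_i = rho(i), i,j = 1..k.
Equivalently, Durbin-Levinson gives phi_{kk} iteratively:
  phi_{11} = rho(1)
  phi_{kk} = [rho(k) - sum_{j=1..k-1} phi_{k-1,j} rho(k-j)]
            / [1 - sum_{j=1..k-1} phi_{k-1,j} rho(j)],
  phi_{k,j} = phi_{k-1,j} - phi_{kk} phi_{k-1,k-j},  j = 1..k-1.
Step k = 1:
  phi_11 = rho(1) = 0.6976.
Step k = 2:
  phi_22 = [rho(2) - phi_11 rho(1)] / [1 - phi_11 rho(1)] = [0.7454 - (0.6976)(0.6976)] / [1 - (0.6976)(0.6976)]
         = 0.25875424 / 0.51335424 = 0.504.
Therefore phi_{22} = 0.5040.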